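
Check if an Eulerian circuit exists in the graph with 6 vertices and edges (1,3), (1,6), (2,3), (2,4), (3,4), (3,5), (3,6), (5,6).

Step 1: Find the degree of each vertex:
  deg(1) = 2
  deg(2) = 2
  deg(3) = 5
  deg(4) = 2
  deg(5) = 2
  deg(6) = 3

Step 2: Count vertices with odd degree:
  Odd-degree vertices: 3, 6 (2 total)

Step 3: Apply Euler's theorem:
  - Eulerian circuit exists iff graph is connected and all vertices have even degree
  - Eulerian path exists iff graph is connected and has 0 or 2 odd-degree vertices

Graph is connected with exactly 2 odd-degree vertices (3, 6).
Eulerian path exists (starting and ending at the odd-degree vertices), but no Eulerian circuit.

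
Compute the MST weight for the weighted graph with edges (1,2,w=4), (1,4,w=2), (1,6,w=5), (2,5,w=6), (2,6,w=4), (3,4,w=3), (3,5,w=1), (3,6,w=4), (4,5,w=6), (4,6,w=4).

Apply Kruskal's algorithm (sort edges by weight, add if no cycle):

Sorted edges by weight:
  (3,5) w=1
  (1,4) w=2
  (3,4) w=3
  (1,2) w=4
  (2,6) w=4
  (3,6) w=4
  (4,6) w=4
  (1,6) w=5
  (2,5) w=6
  (4,5) w=6

Add edge (3,5) w=1 -- no cycle. Running total: 1
Add edge (1,4) w=2 -- no cycle. Running total: 3
Add edge (3,4) w=3 -- no cycle. Running total: 6
Add edge (1,2) w=4 -- no cycle. Running total: 10
Add edge (2,6) w=4 -- no cycle. Running total: 14

MST edges: (3,5,w=1), (1,4,w=2), (3,4,w=3), (1,2,w=4), (2,6,w=4)
Total MST weight: 1 + 2 + 3 + 4 + 4 = 14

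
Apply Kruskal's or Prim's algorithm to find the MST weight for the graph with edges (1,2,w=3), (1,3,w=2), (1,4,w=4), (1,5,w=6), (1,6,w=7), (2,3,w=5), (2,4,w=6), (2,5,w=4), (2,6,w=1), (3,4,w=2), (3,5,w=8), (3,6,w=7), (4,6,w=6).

Apply Kruskal's algorithm (sort edges by weight, add if no cycle):

Sorted edges by weight:
  (2,6) w=1
  (1,3) w=2
  (3,4) w=2
  (1,2) w=3
  (1,4) w=4
  (2,5) w=4
  (2,3) w=5
  (1,5) w=6
  (2,4) w=6
  (4,6) w=6
  (1,6) w=7
  (3,6) w=7
  (3,5) w=8

Add edge (2,6) w=1 -- no cycle. Running total: 1
Add edge (1,3) w=2 -- no cycle. Running total: 3
Add edge (3,4) w=2 -- no cycle. Running total: 5
Add edge (1,2) w=3 -- no cycle. Running total: 8
Skip edge (1,4) w=4 -- would create cycle
Add edge (2,5) w=4 -- no cycle. Running total: 12

MST edges: (2,6,w=1), (1,3,w=2), (3,4,w=2), (1,2,w=3), (2,5,w=4)
Total MST weight: 1 + 2 + 2 + 3 + 4 = 12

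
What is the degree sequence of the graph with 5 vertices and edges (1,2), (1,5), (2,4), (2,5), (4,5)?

Step 1: Count edges incident to each vertex:
  deg(1) = 2 (neighbors: 2, 5)
  deg(2) = 3 (neighbors: 1, 4, 5)
  deg(3) = 0 (neighbors: none)
  deg(4) = 2 (neighbors: 2, 5)
  deg(5) = 3 (neighbors: 1, 2, 4)

Step 2: Sort degrees in non-increasing order:
  Degrees: [2, 3, 0, 2, 3] -> sorted: [3, 3, 2, 2, 0]

Degree sequence: [3, 3, 2, 2, 0]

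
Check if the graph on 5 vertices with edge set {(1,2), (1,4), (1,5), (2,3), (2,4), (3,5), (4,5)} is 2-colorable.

Step 1: Attempt 2-coloring using BFS:
  Start at vertex 1, assign color 0
  Color vertex 2 with color 1 (neighbor of 1)
  Color vertex 4 with color 1 (neighbor of 1)
  Color vertex 5 with color 1 (neighbor of 1)
  Color vertex 3 with color 0 (neighbor of 2)

Step 2: Conflict found! Vertices 2 and 4 are adjacent but have the same color.
This means the graph contains an odd cycle.

The graph is NOT bipartite.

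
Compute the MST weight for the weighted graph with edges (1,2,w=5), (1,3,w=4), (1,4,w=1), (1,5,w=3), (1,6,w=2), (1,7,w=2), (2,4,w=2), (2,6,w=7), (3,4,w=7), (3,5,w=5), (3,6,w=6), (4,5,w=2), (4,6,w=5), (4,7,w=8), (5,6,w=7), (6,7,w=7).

Apply Kruskal's algorithm (sort edges by weight, add if no cycle):

Sorted edges by weight:
  (1,4) w=1
  (1,7) w=2
  (1,6) w=2
  (2,4) w=2
  (4,5) w=2
  (1,5) w=3
  (1,3) w=4
  (1,2) w=5
  (3,5) w=5
  (4,6) w=5
  (3,6) w=6
  (2,6) w=7
  (3,4) w=7
  (5,6) w=7
  (6,7) w=7
  (4,7) w=8

Add edge (1,4) w=1 -- no cycle. Running total: 1
Add edge (1,7) w=2 -- no cycle. Running total: 3
Add edge (1,6) w=2 -- no cycle. Running total: 5
Add edge (2,4) w=2 -- no cycle. Running total: 7
Add edge (4,5) w=2 -- no cycle. Running total: 9
Skip edge (1,5) w=3 -- would create cycle
Add edge (1,3) w=4 -- no cycle. Running total: 13

MST edges: (1,4,w=1), (1,7,w=2), (1,6,w=2), (2,4,w=2), (4,5,w=2), (1,3,w=4)
Total MST weight: 1 + 2 + 2 + 2 + 2 + 4 = 13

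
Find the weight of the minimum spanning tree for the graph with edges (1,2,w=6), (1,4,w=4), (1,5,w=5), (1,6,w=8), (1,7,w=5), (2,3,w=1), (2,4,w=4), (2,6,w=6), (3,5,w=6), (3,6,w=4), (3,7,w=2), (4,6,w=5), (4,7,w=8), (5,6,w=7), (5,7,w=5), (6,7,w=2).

Apply Kruskal's algorithm (sort edges by weight, add if no cycle):

Sorted edges by weight:
  (2,3) w=1
  (3,7) w=2
  (6,7) w=2
  (1,4) w=4
  (2,4) w=4
  (3,6) w=4
  (1,5) w=5
  (1,7) w=5
  (4,6) w=5
  (5,7) w=5
  (1,2) w=6
  (2,6) w=6
  (3,5) w=6
  (5,6) w=7
  (1,6) w=8
  (4,7) w=8

Add edge (2,3) w=1 -- no cycle. Running total: 1
Add edge (3,7) w=2 -- no cycle. Running total: 3
Add edge (6,7) w=2 -- no cycle. Running total: 5
Add edge (1,4) w=4 -- no cycle. Running total: 9
Add edge (2,4) w=4 -- no cycle. Running total: 13
Skip edge (3,6) w=4 -- would create cycle
Add edge (1,5) w=5 -- no cycle. Running total: 18

MST edges: (2,3,w=1), (3,7,w=2), (6,7,w=2), (1,4,w=4), (2,4,w=4), (1,5,w=5)
Total MST weight: 1 + 2 + 2 + 4 + 4 + 5 = 18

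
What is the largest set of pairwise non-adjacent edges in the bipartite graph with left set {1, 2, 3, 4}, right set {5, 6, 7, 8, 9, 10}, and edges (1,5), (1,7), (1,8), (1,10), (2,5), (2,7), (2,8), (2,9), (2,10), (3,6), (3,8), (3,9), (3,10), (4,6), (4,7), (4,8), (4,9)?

Step 1: List the neighbors of each left vertex:
  1: 5, 7, 8, 10
  2: 5, 7, 8, 9, 10
  3: 6, 8, 9, 10
  4: 6, 7, 8, 9

Step 2: Greedily match left vertices, then look for augmenting paths:
  Match 1 -- 5
  Match 2 -- 7
  Match 3 -- 6
  Match 4 -- 8
  No augmenting path remains.

Step 3: Verify this is maximum:
  Matching size 4 = min(|L|, |R|) = min(4, 6), which is an upper bound, so this matching is maximum.

Maximum matching: {(1,5), (2,7), (3,6), (4,8)}
Size: 4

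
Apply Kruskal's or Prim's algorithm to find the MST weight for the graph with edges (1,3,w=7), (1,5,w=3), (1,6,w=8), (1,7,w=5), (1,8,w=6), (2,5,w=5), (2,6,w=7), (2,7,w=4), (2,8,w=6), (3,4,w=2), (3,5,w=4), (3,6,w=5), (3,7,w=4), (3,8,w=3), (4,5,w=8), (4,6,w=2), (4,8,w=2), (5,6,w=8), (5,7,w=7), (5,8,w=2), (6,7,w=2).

Apply Kruskal's algorithm (sort edges by weight, add if no cycle):

Sorted edges by weight:
  (3,4) w=2
  (4,6) w=2
  (4,8) w=2
  (5,8) w=2
  (6,7) w=2
  (1,5) w=3
  (3,8) w=3
  (2,7) w=4
  (3,5) w=4
  (3,7) w=4
  (1,7) w=5
  (2,5) w=5
  (3,6) w=5
  (1,8) w=6
  (2,8) w=6
  (1,3) w=7
  (2,6) w=7
  (5,7) w=7
  (1,6) w=8
  (4,5) w=8
  (5,6) w=8

Add edge (3,4) w=2 -- no cycle. Running total: 2
Add edge (4,6) w=2 -- no cycle. Running total: 4
Add edge (4,8) w=2 -- no cycle. Running total: 6
Add edge (5,8) w=2 -- no cycle. Running total: 8
Add edge (6,7) w=2 -- no cycle. Running total: 10
Add edge (1,5) w=3 -- no cycle. Running total: 13
Skip edge (3,8) w=3 -- would create cycle
Add edge (2,7) w=4 -- no cycle. Running total: 17

MST edges: (3,4,w=2), (4,6,w=2), (4,8,w=2), (5,8,w=2), (6,7,w=2), (1,5,w=3), (2,7,w=4)
Total MST weight: 2 + 2 + 2 + 2 + 2 + 3 + 4 = 17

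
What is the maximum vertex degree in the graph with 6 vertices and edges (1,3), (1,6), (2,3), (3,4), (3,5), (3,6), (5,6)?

Step 1: Count edges incident to each vertex:
  deg(1) = 2 (neighbors: 3, 6)
  deg(2) = 1 (neighbors: 3)
  deg(3) = 5 (neighbors: 1, 2, 4, 5, 6)
  deg(4) = 1 (neighbors: 3)
  deg(5) = 2 (neighbors: 3, 6)
  deg(6) = 3 (neighbors: 1, 3, 5)

Step 2: Find maximum:
  max(2, 1, 5, 1, 2, 3) = 5 (vertex 3)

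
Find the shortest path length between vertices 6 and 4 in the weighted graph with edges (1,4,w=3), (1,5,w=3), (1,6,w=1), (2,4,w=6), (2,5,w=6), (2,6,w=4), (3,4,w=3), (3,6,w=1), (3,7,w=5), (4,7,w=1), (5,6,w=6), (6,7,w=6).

Step 1: Build adjacency list with weights:
  1: 4(w=3), 5(w=3), 6(w=1)
  2: 4(w=6), 5(w=6), 6(w=4)
  3: 4(w=3), 6(w=1), 7(w=5)
  4: 1(w=3), 2(w=6), 3(w=3), 7(w=1)
  5: 1(w=3), 2(w=6), 6(w=6)
  6: 1(w=1), 2(w=4), 3(w=1), 5(w=6), 7(w=6)
  7: 3(w=5), 4(w=1), 6(w=6)

Step 2: Apply Dijkstra's algorithm from vertex 6:
  Visit vertex 6 (distance=0)
    Update dist[1] = 1
    Update dist[2] = 4
    Update dist[3] = 1
    Update dist[5] = 6
    Update dist[7] = 6
  Visit vertex 1 (distance=1)
    Update dist[4] = 4
    Update dist[5] = 4
  Visit vertex 3 (distance=1)
  Visit vertex 2 (distance=4)
  Visit vertex 4 (distance=4)
    Update dist[7] = 5

Step 3: Shortest path: 6 -> 1 -> 4
Total weight: 1 + 3 = 4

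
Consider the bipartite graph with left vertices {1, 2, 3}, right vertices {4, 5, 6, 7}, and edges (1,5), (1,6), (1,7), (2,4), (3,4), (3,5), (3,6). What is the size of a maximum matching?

Step 1: List the neighbors of each left vertex:
  1: 5, 6, 7
  2: 4
  3: 4, 5, 6

Step 2: Greedily match left vertices, then look for augmenting paths:
  Match 1 -- 5
  Match 2 -- 4
  Match 3 -- 6
  No augmenting path remains.

Step 3: Verify this is maximum:
  Matching size 3 = min(|L|, |R|) = min(3, 4), which is an upper bound, so this matching is maximum.

Maximum matching: {(1,5), (2,4), (3,6)}
Size: 3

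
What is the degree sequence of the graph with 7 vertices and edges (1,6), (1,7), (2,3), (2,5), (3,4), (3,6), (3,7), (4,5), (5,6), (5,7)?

Step 1: Count edges incident to each vertex:
  deg(1) = 2 (neighbors: 6, 7)
  deg(2) = 2 (neighbors: 3, 5)
  deg(3) = 4 (neighbors: 2, 4, 6, 7)
  deg(4) = 2 (neighbors: 3, 5)
  deg(5) = 4 (neighbors: 2, 4, 6, 7)
  deg(6) = 3 (neighbors: 1, 3, 5)
  deg(7) = 3 (neighbors: 1, 3, 5)

Step 2: Sort degrees in non-increasing order:
  Degrees: [2, 2, 4, 2, 4, 3, 3] -> sorted: [4, 4, 3, 3, 2, 2, 2]

Degree sequence: [4, 4, 3, 3, 2, 2, 2]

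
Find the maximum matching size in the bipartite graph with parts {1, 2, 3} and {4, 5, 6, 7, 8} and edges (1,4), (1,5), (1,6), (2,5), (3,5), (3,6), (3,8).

Step 1: List the neighbors of each left vertex:
  1: 4, 5, 6
  2: 5
  3: 5, 6, 8

Step 2: Greedily match left vertices, then look for augmenting paths:
  Match 1 -- 4
  Match 2 -- 5
  Match 3 -- 6
  No augmenting path remains.

Step 3: Verify this is maximum:
  Matching size 3 = min(|L|, |R|) = min(3, 5), which is an upper bound, so this matching is maximum.

Maximum matching: {(1,4), (2,5), (3,6)}
Size: 3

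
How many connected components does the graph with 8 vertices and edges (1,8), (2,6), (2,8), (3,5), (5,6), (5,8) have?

Step 1: Build adjacency list from edges:
  1: 8
  2: 6, 8
  3: 5
  4: (none)
  5: 3, 6, 8
  6: 2, 5
  7: (none)
  8: 1, 2, 5

Step 2: Run BFS/DFS from vertex 1:
  Visited: {1, 8, 2, 5, 6, 3}
  Reached 6 of 8 vertices

Step 3: Only 6 of 8 vertices reached. Graph is disconnected.
Connected components: {1, 2, 3, 5, 6, 8}, {4}, {7}
Number of connected components: 3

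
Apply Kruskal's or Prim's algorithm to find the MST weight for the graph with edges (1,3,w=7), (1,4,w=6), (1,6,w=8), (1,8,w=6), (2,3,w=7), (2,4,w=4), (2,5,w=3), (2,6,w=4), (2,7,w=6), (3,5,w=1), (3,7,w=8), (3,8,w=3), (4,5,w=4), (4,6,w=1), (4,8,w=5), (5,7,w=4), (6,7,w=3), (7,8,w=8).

Apply Kruskal's algorithm (sort edges by weight, add if no cycle):

Sorted edges by weight:
  (3,5) w=1
  (4,6) w=1
  (2,5) w=3
  (3,8) w=3
  (6,7) w=3
  (2,4) w=4
  (2,6) w=4
  (4,5) w=4
  (5,7) w=4
  (4,8) w=5
  (1,4) w=6
  (1,8) w=6
  (2,7) w=6
  (1,3) w=7
  (2,3) w=7
  (1,6) w=8
  (3,7) w=8
  (7,8) w=8

Add edge (3,5) w=1 -- no cycle. Running total: 1
Add edge (4,6) w=1 -- no cycle. Running total: 2
Add edge (2,5) w=3 -- no cycle. Running total: 5
Add edge (3,8) w=3 -- no cycle. Running total: 8
Add edge (6,7) w=3 -- no cycle. Running total: 11
Add edge (2,4) w=4 -- no cycle. Running total: 15
Skip edge (2,6) w=4 -- would create cycle
Skip edge (4,5) w=4 -- would create cycle
Skip edge (5,7) w=4 -- would create cycle
Skip edge (4,8) w=5 -- would create cycle
Add edge (1,4) w=6 -- no cycle. Running total: 21

MST edges: (3,5,w=1), (4,6,w=1), (2,5,w=3), (3,8,w=3), (6,7,w=3), (2,4,w=4), (1,4,w=6)
Total MST weight: 1 + 1 + 3 + 3 + 3 + 4 + 6 = 21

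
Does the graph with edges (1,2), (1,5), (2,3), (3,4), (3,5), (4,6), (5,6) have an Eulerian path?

Step 1: Find the degree of each vertex:
  deg(1) = 2
  deg(2) = 2
  deg(3) = 3
  deg(4) = 2
  deg(5) = 3
  deg(6) = 2

Step 2: Count vertices with odd degree:
  Odd-degree vertices: 3, 5 (2 total)

Step 3: Apply Euler's theorem:
  - Eulerian circuit exists iff graph is connected and all vertices have even degree
  - Eulerian path exists iff graph is connected and has 0 or 2 odd-degree vertices

Graph is connected with exactly 2 odd-degree vertices (3, 5).
Eulerian path exists (starting and ending at the odd-degree vertices), but no Eulerian circuit.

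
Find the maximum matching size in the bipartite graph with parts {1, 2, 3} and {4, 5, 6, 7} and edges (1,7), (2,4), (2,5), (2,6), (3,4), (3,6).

Step 1: List the neighbors of each left vertex:
  1: 7
  2: 4, 5, 6
  3: 4, 6

Step 2: Greedily match left vertices, then look for augmenting paths:
  Match 1 -- 7
  Match 2 -- 4
  Match 3 -- 6
  No augmenting path remains.

Step 3: Verify this is maximum:
  Matching size 3 = min(|L|, |R|) = min(3, 4), which is an upper bound, so this matching is maximum.

Maximum matching: {(1,7), (2,4), (3,6)}
Size: 3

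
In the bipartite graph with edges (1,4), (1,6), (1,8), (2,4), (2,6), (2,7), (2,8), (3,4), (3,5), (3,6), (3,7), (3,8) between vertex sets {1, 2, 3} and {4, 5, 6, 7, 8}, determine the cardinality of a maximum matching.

Step 1: List the neighbors of each left vertex:
  1: 4, 6, 8
  2: 4, 6, 7, 8
  3: 4, 5, 6, 7, 8

Step 2: Greedily match left vertices, then look for augmenting paths:
  Match 1 -- 4
  Match 2 -- 6
  Match 3 -- 5
  No augmenting path remains.

Step 3: Verify this is maximum:
  Matching size 3 = min(|L|, |R|) = min(3, 5), which is an upper bound, so this matching is maximum.

Maximum matching: {(1,4), (2,6), (3,5)}
Size: 3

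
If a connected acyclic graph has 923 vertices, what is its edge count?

A tree on n vertices always has exactly n - 1 edges.
For n = 923: edges = 923 - 1 = 922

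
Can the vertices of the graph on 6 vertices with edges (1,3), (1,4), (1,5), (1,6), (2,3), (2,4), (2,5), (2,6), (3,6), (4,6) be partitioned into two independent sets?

Step 1: Attempt 2-coloring using BFS:
  Start at vertex 1, assign color 0
  Color vertex 3 with color 1 (neighbor of 1)
  Color vertex 4 with color 1 (neighbor of 1)
  Color vertex 5 with color 1 (neighbor of 1)
  Color vertex 6 with color 1 (neighbor of 1)
  Color vertex 2 with color 0 (neighbor of 3)

Step 2: Conflict found! Vertices 3 and 6 are adjacent but have the same color.
This means the graph contains an odd cycle.

The graph is NOT bipartite.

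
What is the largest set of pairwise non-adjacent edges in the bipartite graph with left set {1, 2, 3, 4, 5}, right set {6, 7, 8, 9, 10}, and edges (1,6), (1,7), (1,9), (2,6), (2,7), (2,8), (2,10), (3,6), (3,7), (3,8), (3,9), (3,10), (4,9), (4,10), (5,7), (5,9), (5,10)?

Step 1: List the neighbors of each left vertex:
  1: 6, 7, 9
  2: 6, 7, 8, 10
  3: 6, 7, 8, 9, 10
  4: 9, 10
  5: 7, 9, 10

Step 2: Greedily match left vertices, then look for augmenting paths:
  Match 1 -- 6
  Match 2 -- 7
  Match 3 -- 8
  Match 4 -- 9
  Match 5 -- 10
  No augmenting path remains.

Step 3: Verify this is maximum:
  Matching size 5 = min(|L|, |R|) = min(5, 5), which is an upper bound, so this matching is maximum.

Maximum matching: {(1,6), (2,7), (3,8), (4,9), (5,10)}
Size: 5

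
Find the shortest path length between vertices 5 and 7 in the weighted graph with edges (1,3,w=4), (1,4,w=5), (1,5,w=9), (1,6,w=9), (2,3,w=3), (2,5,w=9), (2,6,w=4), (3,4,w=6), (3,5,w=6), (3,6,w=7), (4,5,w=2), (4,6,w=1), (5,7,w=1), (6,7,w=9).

Step 1: Build adjacency list with weights:
  1: 3(w=4), 4(w=5), 5(w=9), 6(w=9)
  2: 3(w=3), 5(w=9), 6(w=4)
  3: 1(w=4), 2(w=3), 4(w=6), 5(w=6), 6(w=7)
  4: 1(w=5), 3(w=6), 5(w=2), 6(w=1)
  5: 1(w=9), 2(w=9), 3(w=6), 4(w=2), 7(w=1)
  6: 1(w=9), 2(w=4), 3(w=7), 4(w=1), 7(w=9)
  7: 5(w=1), 6(w=9)

Step 2: Apply Dijkstra's algorithm from vertex 5:
  Visit vertex 5 (distance=0)
    Update dist[1] = 9
    Update dist[2] = 9
    Update dist[3] = 6
    Update dist[4] = 2
    Update dist[7] = 1
  Visit vertex 7 (distance=1)
    Update dist[6] = 10

Step 3: Shortest path: 5 -> 7
Total weight: 1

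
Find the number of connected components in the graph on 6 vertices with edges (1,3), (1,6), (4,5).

Step 1: Build adjacency list from edges:
  1: 3, 6
  2: (none)
  3: 1
  4: 5
  5: 4
  6: 1

Step 2: Run BFS/DFS from vertex 1:
  Visited: {1, 3, 6}
  Reached 3 of 6 vertices

Step 3: Only 3 of 6 vertices reached. Graph is disconnected.
Connected components: {1, 3, 6}, {2}, {4, 5}
Number of connected components: 3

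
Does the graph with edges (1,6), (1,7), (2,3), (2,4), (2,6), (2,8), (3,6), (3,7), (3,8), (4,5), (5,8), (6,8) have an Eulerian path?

Step 1: Find the degree of each vertex:
  deg(1) = 2
  deg(2) = 4
  deg(3) = 4
  deg(4) = 2
  deg(5) = 2
  deg(6) = 4
  deg(7) = 2
  deg(8) = 4

Step 2: Count vertices with odd degree:
  All vertices have even degree (0 odd-degree vertices)

Step 3: Apply Euler's theorem:
  - Eulerian circuit exists iff graph is connected and all vertices have even degree
  - Eulerian path exists iff graph is connected and has 0 or 2 odd-degree vertices

Graph is connected with 0 odd-degree vertices.
Both Eulerian circuit and Eulerian path exist.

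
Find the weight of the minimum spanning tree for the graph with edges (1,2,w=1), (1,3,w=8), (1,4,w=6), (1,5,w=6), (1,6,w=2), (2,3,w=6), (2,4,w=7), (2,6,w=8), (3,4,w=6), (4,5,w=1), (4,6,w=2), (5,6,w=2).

Apply Kruskal's algorithm (sort edges by weight, add if no cycle):

Sorted edges by weight:
  (1,2) w=1
  (4,5) w=1
  (1,6) w=2
  (4,6) w=2
  (5,6) w=2
  (1,4) w=6
  (1,5) w=6
  (2,3) w=6
  (3,4) w=6
  (2,4) w=7
  (1,3) w=8
  (2,6) w=8

Add edge (1,2) w=1 -- no cycle. Running total: 1
Add edge (4,5) w=1 -- no cycle. Running total: 2
Add edge (1,6) w=2 -- no cycle. Running total: 4
Add edge (4,6) w=2 -- no cycle. Running total: 6
Skip edge (5,6) w=2 -- would create cycle
Skip edge (1,4) w=6 -- would create cycle
Skip edge (1,5) w=6 -- would create cycle
Add edge (2,3) w=6 -- no cycle. Running total: 12

MST edges: (1,2,w=1), (4,5,w=1), (1,6,w=2), (4,6,w=2), (2,3,w=6)
Total MST weight: 1 + 1 + 2 + 2 + 6 = 12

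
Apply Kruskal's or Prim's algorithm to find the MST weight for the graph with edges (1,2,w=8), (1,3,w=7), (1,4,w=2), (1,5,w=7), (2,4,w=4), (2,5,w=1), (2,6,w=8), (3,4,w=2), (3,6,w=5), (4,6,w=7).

Apply Kruskal's algorithm (sort edges by weight, add if no cycle):

Sorted edges by weight:
  (2,5) w=1
  (1,4) w=2
  (3,4) w=2
  (2,4) w=4
  (3,6) w=5
  (1,5) w=7
  (1,3) w=7
  (4,6) w=7
  (1,2) w=8
  (2,6) w=8

Add edge (2,5) w=1 -- no cycle. Running total: 1
Add edge (1,4) w=2 -- no cycle. Running total: 3
Add edge (3,4) w=2 -- no cycle. Running total: 5
Add edge (2,4) w=4 -- no cycle. Running total: 9
Add edge (3,6) w=5 -- no cycle. Running total: 14

MST edges: (2,5,w=1), (1,4,w=2), (3,4,w=2), (2,4,w=4), (3,6,w=5)
Total MST weight: 1 + 2 + 2 + 4 + 5 = 14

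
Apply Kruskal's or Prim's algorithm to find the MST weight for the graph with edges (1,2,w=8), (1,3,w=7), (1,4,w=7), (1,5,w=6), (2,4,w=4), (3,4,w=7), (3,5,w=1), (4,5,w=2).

Apply Kruskal's algorithm (sort edges by weight, add if no cycle):

Sorted edges by weight:
  (3,5) w=1
  (4,5) w=2
  (2,4) w=4
  (1,5) w=6
  (1,3) w=7
  (1,4) w=7
  (3,4) w=7
  (1,2) w=8

Add edge (3,5) w=1 -- no cycle. Running total: 1
Add edge (4,5) w=2 -- no cycle. Running total: 3
Add edge (2,4) w=4 -- no cycle. Running total: 7
Add edge (1,5) w=6 -- no cycle. Running total: 13

MST edges: (3,5,w=1), (4,5,w=2), (2,4,w=4), (1,5,w=6)
Total MST weight: 1 + 2 + 4 + 6 = 13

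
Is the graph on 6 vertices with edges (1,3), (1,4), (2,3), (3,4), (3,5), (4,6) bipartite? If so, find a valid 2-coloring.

Step 1: Attempt 2-coloring using BFS:
  Start at vertex 1, assign color 0
  Color vertex 3 with color 1 (neighbor of 1)
  Color vertex 4 with color 1 (neighbor of 1)
  Color vertex 2 with color 0 (neighbor of 3)

Step 2: Conflict found! Vertices 3 and 4 are adjacent but have the same color.
This means the graph contains an odd cycle.

The graph is NOT bipartite.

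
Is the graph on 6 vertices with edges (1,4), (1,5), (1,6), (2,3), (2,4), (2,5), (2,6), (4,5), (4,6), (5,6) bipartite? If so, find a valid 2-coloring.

Step 1: Attempt 2-coloring using BFS:
  Start at vertex 1, assign color 0
  Color vertex 4 with color 1 (neighbor of 1)
  Color vertex 5 with color 1 (neighbor of 1)
  Color vertex 6 with color 1 (neighbor of 1)
  Color vertex 2 with color 0 (neighbor of 4)

Step 2: Conflict found! Vertices 4 and 5 are adjacent but have the same color.
This means the graph contains an odd cycle.

The graph is NOT bipartite.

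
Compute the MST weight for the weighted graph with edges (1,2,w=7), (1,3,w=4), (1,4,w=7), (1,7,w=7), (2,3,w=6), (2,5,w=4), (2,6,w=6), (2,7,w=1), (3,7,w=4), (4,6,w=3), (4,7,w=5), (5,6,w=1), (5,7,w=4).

Apply Kruskal's algorithm (sort edges by weight, add if no cycle):

Sorted edges by weight:
  (2,7) w=1
  (5,6) w=1
  (4,6) w=3
  (1,3) w=4
  (2,5) w=4
  (3,7) w=4
  (5,7) w=4
  (4,7) w=5
  (2,6) w=6
  (2,3) w=6
  (1,2) w=7
  (1,4) w=7
  (1,7) w=7

Add edge (2,7) w=1 -- no cycle. Running total: 1
Add edge (5,6) w=1 -- no cycle. Running total: 2
Add edge (4,6) w=3 -- no cycle. Running total: 5
Add edge (1,3) w=4 -- no cycle. Running total: 9
Add edge (2,5) w=4 -- no cycle. Running total: 13
Add edge (3,7) w=4 -- no cycle. Running total: 17

MST edges: (2,7,w=1), (5,6,w=1), (4,6,w=3), (1,3,w=4), (2,5,w=4), (3,7,w=4)
Total MST weight: 1 + 1 + 3 + 4 + 4 + 4 = 17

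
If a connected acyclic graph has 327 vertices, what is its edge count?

A tree on n vertices always has exactly n - 1 edges.
For n = 327: edges = 327 - 1 = 326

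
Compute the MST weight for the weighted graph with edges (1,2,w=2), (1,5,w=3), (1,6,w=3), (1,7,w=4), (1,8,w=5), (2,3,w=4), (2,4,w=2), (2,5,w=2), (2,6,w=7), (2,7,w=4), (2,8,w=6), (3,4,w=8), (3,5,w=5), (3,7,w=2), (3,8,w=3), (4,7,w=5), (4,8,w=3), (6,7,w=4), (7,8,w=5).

Apply Kruskal's algorithm (sort edges by weight, add if no cycle):

Sorted edges by weight:
  (1,2) w=2
  (2,4) w=2
  (2,5) w=2
  (3,7) w=2
  (1,5) w=3
  (1,6) w=3
  (3,8) w=3
  (4,8) w=3
  (1,7) w=4
  (2,3) w=4
  (2,7) w=4
  (6,7) w=4
  (1,8) w=5
  (3,5) w=5
  (4,7) w=5
  (7,8) w=5
  (2,8) w=6
  (2,6) w=7
  (3,4) w=8

Add edge (1,2) w=2 -- no cycle. Running total: 2
Add edge (2,4) w=2 -- no cycle. Running total: 4
Add edge (2,5) w=2 -- no cycle. Running total: 6
Add edge (3,7) w=2 -- no cycle. Running total: 8
Skip edge (1,5) w=3 -- would create cycle
Add edge (1,6) w=3 -- no cycle. Running total: 11
Add edge (3,8) w=3 -- no cycle. Running total: 14
Add edge (4,8) w=3 -- no cycle. Running total: 17

MST edges: (1,2,w=2), (2,4,w=2), (2,5,w=2), (3,7,w=2), (1,6,w=3), (3,8,w=3), (4,8,w=3)
Total MST weight: 2 + 2 + 2 + 2 + 3 + 3 + 3 = 17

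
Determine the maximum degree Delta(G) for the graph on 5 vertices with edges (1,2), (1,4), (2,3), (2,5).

Step 1: Count edges incident to each vertex:
  deg(1) = 2 (neighbors: 2, 4)
  deg(2) = 3 (neighbors: 1, 3, 5)
  deg(3) = 1 (neighbors: 2)
  deg(4) = 1 (neighbors: 1)
  deg(5) = 1 (neighbors: 2)

Step 2: Find maximum:
  max(2, 3, 1, 1, 1) = 3 (vertex 2)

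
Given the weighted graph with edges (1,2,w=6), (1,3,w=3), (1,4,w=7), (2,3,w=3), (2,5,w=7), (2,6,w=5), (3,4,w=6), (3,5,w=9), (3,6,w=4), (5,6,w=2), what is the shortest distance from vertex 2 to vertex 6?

Step 1: Build adjacency list with weights:
  1: 2(w=6), 3(w=3), 4(w=7)
  2: 1(w=6), 3(w=3), 5(w=7), 6(w=5)
  3: 1(w=3), 2(w=3), 4(w=6), 5(w=9), 6(w=4)
  4: 1(w=7), 3(w=6)
  5: 2(w=7), 3(w=9), 6(w=2)
  6: 2(w=5), 3(w=4), 5(w=2)

Step 2: Apply Dijkstra's algorithm from vertex 2:
  Visit vertex 2 (distance=0)
    Update dist[1] = 6
    Update dist[3] = 3
    Update dist[5] = 7
    Update dist[6] = 5
  Visit vertex 3 (distance=3)
    Update dist[4] = 9
  Visit vertex 6 (distance=5)

Step 3: Shortest path: 2 -> 6
Total weight: 5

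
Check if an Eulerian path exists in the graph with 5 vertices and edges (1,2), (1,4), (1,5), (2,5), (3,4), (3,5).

Step 1: Find the degree of each vertex:
  deg(1) = 3
  deg(2) = 2
  deg(3) = 2
  deg(4) = 2
  deg(5) = 3

Step 2: Count vertices with odd degree:
  Odd-degree vertices: 1, 5 (2 total)

Step 3: Apply Euler's theorem:
  - Eulerian circuit exists iff graph is connected and all vertices have even degree
  - Eulerian path exists iff graph is connected and has 0 or 2 odd-degree vertices

Graph is connected with exactly 2 odd-degree vertices (1, 5).
Eulerian path exists (starting and ending at the odd-degree vertices), but no Eulerian circuit.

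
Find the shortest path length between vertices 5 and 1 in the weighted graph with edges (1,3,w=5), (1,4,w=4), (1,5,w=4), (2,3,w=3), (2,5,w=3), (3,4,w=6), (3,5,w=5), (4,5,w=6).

Step 1: Build adjacency list with weights:
  1: 3(w=5), 4(w=4), 5(w=4)
  2: 3(w=3), 5(w=3)
  3: 1(w=5), 2(w=3), 4(w=6), 5(w=5)
  4: 1(w=4), 3(w=6), 5(w=6)
  5: 1(w=4), 2(w=3), 3(w=5), 4(w=6)

Step 2: Apply Dijkstra's algorithm from vertex 5:
  Visit vertex 5 (distance=0)
    Update dist[1] = 4
    Update dist[2] = 3
    Update dist[3] = 5
    Update dist[4] = 6
  Visit vertex 2 (distance=3)
  Visit vertex 1 (distance=4)

Step 3: Shortest path: 5 -> 1
Total weight: 4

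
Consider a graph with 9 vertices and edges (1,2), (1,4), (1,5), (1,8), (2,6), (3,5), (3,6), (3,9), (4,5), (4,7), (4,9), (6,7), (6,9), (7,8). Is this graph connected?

Step 1: Build adjacency list from edges:
  1: 2, 4, 5, 8
  2: 1, 6
  3: 5, 6, 9
  4: 1, 5, 7, 9
  5: 1, 3, 4
  6: 2, 3, 7, 9
  7: 4, 6, 8
  8: 1, 7
  9: 3, 4, 6

Step 2: Run BFS/DFS from vertex 1:
  Visited: {1, 2, 4, 5, 8, 6, 7, 9, 3}
  Reached 9 of 9 vertices

Step 3: All 9 vertices reached from vertex 1, so the graph is connected.
Answer: Yes, the graph is connected.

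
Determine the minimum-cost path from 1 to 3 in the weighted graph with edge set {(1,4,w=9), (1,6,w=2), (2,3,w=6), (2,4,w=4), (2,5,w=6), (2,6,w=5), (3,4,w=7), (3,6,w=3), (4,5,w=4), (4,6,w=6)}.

Step 1: Build adjacency list with weights:
  1: 4(w=9), 6(w=2)
  2: 3(w=6), 4(w=4), 5(w=6), 6(w=5)
  3: 2(w=6), 4(w=7), 6(w=3)
  4: 1(w=9), 2(w=4), 3(w=7), 5(w=4), 6(w=6)
  5: 2(w=6), 4(w=4)
  6: 1(w=2), 2(w=5), 3(w=3), 4(w=6)

Step 2: Apply Dijkstra's algorithm from vertex 1:
  Visit vertex 1 (distance=0)
    Update dist[4] = 9
    Update dist[6] = 2
  Visit vertex 6 (distance=2)
    Update dist[2] = 7
    Update dist[3] = 5
    Update dist[4] = 8
  Visit vertex 3 (distance=5)

Step 3: Shortest path: 1 -> 6 -> 3
Total weight: 2 + 3 = 5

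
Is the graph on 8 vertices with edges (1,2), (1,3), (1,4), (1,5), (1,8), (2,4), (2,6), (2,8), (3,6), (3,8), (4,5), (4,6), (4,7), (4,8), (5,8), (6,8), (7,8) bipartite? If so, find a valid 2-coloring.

Step 1: Attempt 2-coloring using BFS:
  Start at vertex 1, assign color 0
  Color vertex 2 with color 1 (neighbor of 1)
  Color vertex 3 with color 1 (neighbor of 1)
  Color vertex 4 with color 1 (neighbor of 1)
  Color vertex 5 with color 1 (neighbor of 1)
  Color vertex 8 with color 1 (neighbor of 1)

Step 2: Conflict found! Vertices 2 and 4 are adjacent but have the same color.
This means the graph contains an odd cycle.

The graph is NOT bipartite.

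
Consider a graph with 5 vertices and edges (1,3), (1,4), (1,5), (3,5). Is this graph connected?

Step 1: Build adjacency list from edges:
  1: 3, 4, 5
  2: (none)
  3: 1, 5
  4: 1
  5: 1, 3

Step 2: Run BFS/DFS from vertex 1:
  Visited: {1, 3, 4, 5}
  Reached 4 of 5 vertices

Step 3: Only 4 of 5 vertices reached. Graph is disconnected.
Connected components: {1, 3, 4, 5}, {2}
Answer: No, the graph is not connected (2 components).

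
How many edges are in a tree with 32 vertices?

A tree on n vertices always has exactly n - 1 edges.
For n = 32: edges = 32 - 1 = 31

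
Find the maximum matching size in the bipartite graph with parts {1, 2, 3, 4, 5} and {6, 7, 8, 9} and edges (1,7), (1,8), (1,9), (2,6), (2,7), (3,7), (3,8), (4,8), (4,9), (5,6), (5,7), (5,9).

Step 1: List the neighbors of each left vertex:
  1: 7, 8, 9
  2: 6, 7
  3: 7, 8
  4: 8, 9
  5: 6, 7, 9

Step 2: Greedily match left vertices, then look for augmenting paths:
  Match 1 -- 7
  Match 2 -- 6
  Match 3 -- 8
  Match 4 -- 9
  No augmenting path remains.

Step 3: Verify this is maximum:
  Matching size 4 = min(|L|, |R|) = min(5, 4), which is an upper bound, so this matching is maximum.

Maximum matching: {(1,7), (2,6), (3,8), (4,9)}
Size: 4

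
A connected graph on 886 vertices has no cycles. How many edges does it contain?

A tree on n vertices always has exactly n - 1 edges.
For n = 886: edges = 886 - 1 = 885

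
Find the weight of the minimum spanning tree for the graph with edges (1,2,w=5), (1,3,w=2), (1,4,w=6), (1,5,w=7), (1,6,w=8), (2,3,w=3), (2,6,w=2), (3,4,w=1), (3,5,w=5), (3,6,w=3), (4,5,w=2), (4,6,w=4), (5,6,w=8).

Apply Kruskal's algorithm (sort edges by weight, add if no cycle):

Sorted edges by weight:
  (3,4) w=1
  (1,3) w=2
  (2,6) w=2
  (4,5) w=2
  (2,3) w=3
  (3,6) w=3
  (4,6) w=4
  (1,2) w=5
  (3,5) w=5
  (1,4) w=6
  (1,5) w=7
  (1,6) w=8
  (5,6) w=8

Add edge (3,4) w=1 -- no cycle. Running total: 1
Add edge (1,3) w=2 -- no cycle. Running total: 3
Add edge (2,6) w=2 -- no cycle. Running total: 5
Add edge (4,5) w=2 -- no cycle. Running total: 7
Add edge (2,3) w=3 -- no cycle. Running total: 10

MST edges: (3,4,w=1), (1,3,w=2), (2,6,w=2), (4,5,w=2), (2,3,w=3)
Total MST weight: 1 + 2 + 2 + 2 + 3 = 10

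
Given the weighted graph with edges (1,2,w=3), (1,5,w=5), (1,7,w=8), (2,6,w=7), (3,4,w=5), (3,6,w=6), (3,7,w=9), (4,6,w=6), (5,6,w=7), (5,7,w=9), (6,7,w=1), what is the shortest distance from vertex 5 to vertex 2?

Step 1: Build adjacency list with weights:
  1: 2(w=3), 5(w=5), 7(w=8)
  2: 1(w=3), 6(w=7)
  3: 4(w=5), 6(w=6), 7(w=9)
  4: 3(w=5), 6(w=6)
  5: 1(w=5), 6(w=7), 7(w=9)
  6: 2(w=7), 3(w=6), 4(w=6), 5(w=7), 7(w=1)
  7: 1(w=8), 3(w=9), 5(w=9), 6(w=1)

Step 2: Apply Dijkstra's algorithm from vertex 5:
  Visit vertex 5 (distance=0)
    Update dist[1] = 5
    Update dist[6] = 7
    Update dist[7] = 9
  Visit vertex 1 (distance=5)
    Update dist[2] = 8
  Visit vertex 6 (distance=7)
    Update dist[3] = 13
    Update dist[4] = 13
    Update dist[7] = 8
  Visit vertex 2 (distance=8)

Step 3: Shortest path: 5 -> 1 -> 2
Total weight: 5 + 3 = 8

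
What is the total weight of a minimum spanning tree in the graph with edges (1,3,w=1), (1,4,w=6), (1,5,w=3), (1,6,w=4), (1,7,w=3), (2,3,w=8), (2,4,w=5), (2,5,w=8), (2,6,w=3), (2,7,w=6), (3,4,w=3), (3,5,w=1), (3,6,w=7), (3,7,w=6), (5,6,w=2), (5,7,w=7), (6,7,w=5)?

Apply Kruskal's algorithm (sort edges by weight, add if no cycle):

Sorted edges by weight:
  (1,3) w=1
  (3,5) w=1
  (5,6) w=2
  (1,7) w=3
  (1,5) w=3
  (2,6) w=3
  (3,4) w=3
  (1,6) w=4
  (2,4) w=5
  (6,7) w=5
  (1,4) w=6
  (2,7) w=6
  (3,7) w=6
  (3,6) w=7
  (5,7) w=7
  (2,3) w=8
  (2,5) w=8

Add edge (1,3) w=1 -- no cycle. Running total: 1
Add edge (3,5) w=1 -- no cycle. Running total: 2
Add edge (5,6) w=2 -- no cycle. Running total: 4
Add edge (1,7) w=3 -- no cycle. Running total: 7
Skip edge (1,5) w=3 -- would create cycle
Add edge (2,6) w=3 -- no cycle. Running total: 10
Add edge (3,4) w=3 -- no cycle. Running total: 13

MST edges: (1,3,w=1), (3,5,w=1), (5,6,w=2), (1,7,w=3), (2,6,w=3), (3,4,w=3)
Total MST weight: 1 + 1 + 2 + 3 + 3 + 3 = 13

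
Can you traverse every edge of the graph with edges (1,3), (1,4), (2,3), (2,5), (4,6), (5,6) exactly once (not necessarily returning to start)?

Step 1: Find the degree of each vertex:
  deg(1) = 2
  deg(2) = 2
  deg(3) = 2
  deg(4) = 2
  deg(5) = 2
  deg(6) = 2

Step 2: Count vertices with odd degree:
  All vertices have even degree (0 odd-degree vertices)

Step 3: Apply Euler's theorem:
  - Eulerian circuit exists iff graph is connected and all vertices have even degree
  - Eulerian path exists iff graph is connected and has 0 or 2 odd-degree vertices

Graph is connected with 0 odd-degree vertices.
Both Eulerian circuit and Eulerian path exist.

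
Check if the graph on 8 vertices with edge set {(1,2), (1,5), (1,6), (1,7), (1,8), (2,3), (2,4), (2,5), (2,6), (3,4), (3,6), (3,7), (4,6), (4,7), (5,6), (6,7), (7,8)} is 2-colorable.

Step 1: Attempt 2-coloring using BFS:
  Start at vertex 1, assign color 0
  Color vertex 2 with color 1 (neighbor of 1)
  Color vertex 5 with color 1 (neighbor of 1)
  Color vertex 6 with color 1 (neighbor of 1)
  Color vertex 7 with color 1 (neighbor of 1)
  Color vertex 8 with color 1 (neighbor of 1)
  Color vertex 3 with color 0 (neighbor of 2)
  Color vertex 4 with color 0 (neighbor of 2)

Step 2: Conflict found! Vertices 2 and 5 are adjacent but have the same color.
This means the graph contains an odd cycle.

The graph is NOT bipartite.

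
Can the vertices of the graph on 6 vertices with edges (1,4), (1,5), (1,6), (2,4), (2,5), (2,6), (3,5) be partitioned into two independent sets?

Step 1: Attempt 2-coloring using BFS:
  Start at vertex 1, assign color 0
  Color vertex 4 with color 1 (neighbor of 1)
  Color vertex 5 with color 1 (neighbor of 1)
  Color vertex 6 with color 1 (neighbor of 1)
  Color vertex 2 with color 0 (neighbor of 4)
  Color vertex 3 with color 0 (neighbor of 5)

Step 2: 2-coloring succeeded. No conflicts found.
  Set A (color 0): {1, 2, 3}
  Set B (color 1): {4, 5, 6}

The graph is bipartite with partition {1, 2, 3}, {4, 5, 6}.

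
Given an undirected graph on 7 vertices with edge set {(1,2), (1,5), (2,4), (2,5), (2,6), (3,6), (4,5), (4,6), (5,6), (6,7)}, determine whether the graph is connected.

Step 1: Build adjacency list from edges:
  1: 2, 5
  2: 1, 4, 5, 6
  3: 6
  4: 2, 5, 6
  5: 1, 2, 4, 6
  6: 2, 3, 4, 5, 7
  7: 6

Step 2: Run BFS/DFS from vertex 1:
  Visited: {1, 2, 5, 4, 6, 3, 7}
  Reached 7 of 7 vertices

Step 3: All 7 vertices reached from vertex 1, so the graph is connected.
Answer: Yes, the graph is connected.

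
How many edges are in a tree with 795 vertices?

A tree on n vertices always has exactly n - 1 edges.
For n = 795: edges = 795 - 1 = 794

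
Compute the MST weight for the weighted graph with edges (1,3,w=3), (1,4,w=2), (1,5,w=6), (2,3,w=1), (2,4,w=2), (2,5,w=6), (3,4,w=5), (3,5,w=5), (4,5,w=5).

Apply Kruskal's algorithm (sort edges by weight, add if no cycle):

Sorted edges by weight:
  (2,3) w=1
  (1,4) w=2
  (2,4) w=2
  (1,3) w=3
  (3,4) w=5
  (3,5) w=5
  (4,5) w=5
  (1,5) w=6
  (2,5) w=6

Add edge (2,3) w=1 -- no cycle. Running total: 1
Add edge (1,4) w=2 -- no cycle. Running total: 3
Add edge (2,4) w=2 -- no cycle. Running total: 5
Skip edge (1,3) w=3 -- would create cycle
Skip edge (3,4) w=5 -- would create cycle
Add edge (3,5) w=5 -- no cycle. Running total: 10

MST edges: (2,3,w=1), (1,4,w=2), (2,4,w=2), (3,5,w=5)
Total MST weight: 1 + 2 + 2 + 5 = 10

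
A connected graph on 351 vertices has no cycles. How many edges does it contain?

A tree on n vertices always has exactly n - 1 edges.
For n = 351: edges = 351 - 1 = 350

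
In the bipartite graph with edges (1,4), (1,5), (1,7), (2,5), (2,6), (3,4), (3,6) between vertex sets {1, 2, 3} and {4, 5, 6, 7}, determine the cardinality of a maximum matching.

Step 1: List the neighbors of each left vertex:
  1: 4, 5, 7
  2: 5, 6
  3: 4, 6

Step 2: Greedily match left vertices, then look for augmenting paths:
  Match 1 -- 4
  Match 2 -- 5
  Match 3 -- 6
  No augmenting path remains.

Step 3: Verify this is maximum:
  Matching size 3 = min(|L|, |R|) = min(3, 4), which is an upper bound, so this matching is maximum.

Maximum matching: {(1,4), (2,5), (3,6)}
Size: 3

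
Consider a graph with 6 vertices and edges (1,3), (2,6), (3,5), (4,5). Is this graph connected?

Step 1: Build adjacency list from edges:
  1: 3
  2: 6
  3: 1, 5
  4: 5
  5: 3, 4
  6: 2

Step 2: Run BFS/DFS from vertex 1:
  Visited: {1, 3, 5, 4}
  Reached 4 of 6 vertices

Step 3: Only 4 of 6 vertices reached. Graph is disconnected.
Connected components: {1, 3, 4, 5}, {2, 6}
Answer: No, the graph is not connected (2 components).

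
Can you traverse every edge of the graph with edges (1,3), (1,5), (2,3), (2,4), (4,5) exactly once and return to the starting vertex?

Step 1: Find the degree of each vertex:
  deg(1) = 2
  deg(2) = 2
  deg(3) = 2
  deg(4) = 2
  deg(5) = 2

Step 2: Count vertices with odd degree:
  All vertices have even degree (0 odd-degree vertices)

Step 3: Apply Euler's theorem:
  - Eulerian circuit exists iff graph is connected and all vertices have even degree
  - Eulerian path exists iff graph is connected and has 0 or 2 odd-degree vertices

Graph is connected with 0 odd-degree vertices.
Both Eulerian circuit and Eulerian path exist.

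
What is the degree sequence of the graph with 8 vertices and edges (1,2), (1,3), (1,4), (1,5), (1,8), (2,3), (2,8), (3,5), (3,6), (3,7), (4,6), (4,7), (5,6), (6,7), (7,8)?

Step 1: Count edges incident to each vertex:
  deg(1) = 5 (neighbors: 2, 3, 4, 5, 8)
  deg(2) = 3 (neighbors: 1, 3, 8)
  deg(3) = 5 (neighbors: 1, 2, 5, 6, 7)
  deg(4) = 3 (neighbors: 1, 6, 7)
  deg(5) = 3 (neighbors: 1, 3, 6)
  deg(6) = 4 (neighbors: 3, 4, 5, 7)
  deg(7) = 4 (neighbors: 3, 4, 6, 8)
  deg(8) = 3 (neighbors: 1, 2, 7)

Step 2: Sort degrees in non-increasing order:
  Degrees: [5, 3, 5, 3, 3, 4, 4, 3] -> sorted: [5, 5, 4, 4, 3, 3, 3, 3]

Degree sequence: [5, 5, 4, 4, 3, 3, 3, 3]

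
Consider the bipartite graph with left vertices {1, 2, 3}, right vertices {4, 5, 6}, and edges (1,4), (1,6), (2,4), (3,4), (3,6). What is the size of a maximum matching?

Step 1: List the neighbors of each left vertex:
  1: 4, 6
  2: 4
  3: 4, 6

Step 2: Greedily match left vertices, then look for augmenting paths:
  Match 1 -- 4
  Match 3 -- 6
  No augmenting path remains.

Step 3: Verify this is maximum:
  Matching has size 2. The vertex set {4, 6} covers every edge and has size 2; any matching has at most one edge per cover vertex, so 2 is maximum (König's theorem).

Maximum matching: {(1,4), (3,6)}
Size: 2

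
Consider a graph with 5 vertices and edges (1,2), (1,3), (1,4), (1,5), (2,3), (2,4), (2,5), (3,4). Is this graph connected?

Step 1: Build adjacency list from edges:
  1: 2, 3, 4, 5
  2: 1, 3, 4, 5
  3: 1, 2, 4
  4: 1, 2, 3
  5: 1, 2

Step 2: Run BFS/DFS from vertex 1:
  Visited: {1, 2, 3, 4, 5}
  Reached 5 of 5 vertices

Step 3: All 5 vertices reached from vertex 1, so the graph is connected.
Answer: Yes, the graph is connected.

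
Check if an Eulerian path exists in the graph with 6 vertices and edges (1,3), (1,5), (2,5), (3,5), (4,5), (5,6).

Step 1: Find the degree of each vertex:
  deg(1) = 2
  deg(2) = 1
  deg(3) = 2
  deg(4) = 1
  deg(5) = 5
  deg(6) = 1

Step 2: Count vertices with odd degree:
  Odd-degree vertices: 2, 4, 5, 6 (4 total)

Step 3: Apply Euler's theorem:
  - Eulerian circuit exists iff graph is connected and all vertices have even degree
  - Eulerian path exists iff graph is connected and has 0 or 2 odd-degree vertices

Graph has 4 odd-degree vertices (need 0 or 2).
Neither Eulerian path nor Eulerian circuit exists.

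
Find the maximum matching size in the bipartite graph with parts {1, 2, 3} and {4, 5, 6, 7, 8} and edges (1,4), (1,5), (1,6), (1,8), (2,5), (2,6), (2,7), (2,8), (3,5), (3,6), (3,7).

Step 1: List the neighbors of each left vertex:
  1: 4, 5, 6, 8
  2: 5, 6, 7, 8
  3: 5, 6, 7

Step 2: Greedily match left vertices, then look for augmenting paths:
  Match 1 -- 4
  Match 2 -- 5
  Match 3 -- 6
  No augmenting path remains.

Step 3: Verify this is maximum:
  Matching size 3 = min(|L|, |R|) = min(3, 5), which is an upper bound, so this matching is maximum.

Maximum matching: {(1,4), (2,5), (3,6)}
Size: 3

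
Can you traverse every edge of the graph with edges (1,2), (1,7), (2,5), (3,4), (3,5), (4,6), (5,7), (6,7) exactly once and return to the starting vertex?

Step 1: Find the degree of each vertex:
  deg(1) = 2
  deg(2) = 2
  deg(3) = 2
  deg(4) = 2
  deg(5) = 3
  deg(6) = 2
  deg(7) = 3

Step 2: Count vertices with odd degree:
  Odd-degree vertices: 5, 7 (2 total)

Step 3: Apply Euler's theorem:
  - Eulerian circuit exists iff graph is connected and all vertices have even degree
  - Eulerian path exists iff graph is connected and has 0 or 2 odd-degree vertices

Graph is connected with exactly 2 odd-degree vertices (5, 7).
Eulerian path exists (starting and ending at the odd-degree vertices), but no Eulerian circuit.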